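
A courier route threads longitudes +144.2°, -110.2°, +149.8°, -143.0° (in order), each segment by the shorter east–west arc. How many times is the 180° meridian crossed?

Leg 1: +144.2° → -110.2°, shortest Δλ = 105.6° (east) — crosses 180°.
Leg 2: -110.2° → +149.8°, shortest Δλ = -100.0° (west) — crosses 180°.
Leg 3: +149.8° → -143.0°, shortest Δλ = 67.2° (east) — crosses 180°.
Total crossings: 3.

3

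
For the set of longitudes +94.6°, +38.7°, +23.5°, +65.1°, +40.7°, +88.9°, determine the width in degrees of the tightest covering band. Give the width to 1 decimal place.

Sort the longitudes: +23.5°, +38.7°, +40.7°, +65.1°, +88.9°, +94.6°.
Eastward gaps between consecutive values (wrapping around): 15.2°, 2.0°, 24.4°, 23.8°, 5.7°, 288.9°.
Largest gap = 288.9° ⇒ minimal covering band is its complement: 360° − 288.9° = 71.1°.
Band runs from +23.5° eastward to +94.6°.

71.1°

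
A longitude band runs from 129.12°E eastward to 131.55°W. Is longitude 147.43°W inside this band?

Band width going east from +129.12° to -131.55°: ((-131.55 − 129.12) mod 360) = 99.33°.
Offset of -147.43° east of the west edge: ((-147.43 − 129.12) mod 360) = 83.45°.
83.45° ≤ 99.33° ⇒ inside.

Yes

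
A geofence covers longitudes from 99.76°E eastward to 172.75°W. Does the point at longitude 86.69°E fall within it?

No

Band width going east from +99.76° to -172.75°: ((-172.75 − 99.76) mod 360) = 87.49°.
Offset of +86.69° east of the west edge: ((86.69 − 99.76) mod 360) = 346.93°.
346.93° > 87.49° ⇒ outside.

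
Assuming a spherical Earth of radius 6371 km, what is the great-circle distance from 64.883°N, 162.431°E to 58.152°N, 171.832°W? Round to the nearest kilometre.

Δλ = -171.832 − 162.431 = -334.263°; wrapped into (−180°, 180°]: 25.737°.
Δφ = 58.152 − 64.883 = -6.731°.
a = sin²(Δφ/2) + cos φ₁ · cos φ₂ · sin²(Δλ/2) = 0.014556.
c = 2·atan2(√a, √(1−a)) = 0.24189 rad → d = 6371·c ≈ 1541.05 km.

1541 km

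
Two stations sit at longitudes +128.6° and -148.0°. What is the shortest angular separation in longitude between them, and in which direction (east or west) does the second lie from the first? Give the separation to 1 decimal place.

83.4° east

Raw difference: -148.0 − 128.6 = -276.6°.
Normalise into (−180°, 180°]: -276.6° + 360° = 83.4°.
Positive ⇒ the second point lies to the east; separation 83.4°.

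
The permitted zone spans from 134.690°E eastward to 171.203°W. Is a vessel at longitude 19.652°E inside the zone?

No

Band width going east from +134.690° to -171.203°: ((-171.203 − 134.690) mod 360) = 54.107°.
Offset of +19.652° east of the west edge: ((19.652 − 134.690) mod 360) = 244.962°.
244.962° > 54.107° ⇒ outside.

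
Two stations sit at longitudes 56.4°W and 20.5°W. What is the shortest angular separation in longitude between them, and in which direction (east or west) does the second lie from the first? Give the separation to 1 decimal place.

Raw difference: -20.5 − -56.4 = 35.9°.
Normalise into (−180°, 180°]: 35.9° stays 35.9°.
Positive ⇒ the second point lies to the east; separation 35.9°.

35.9° east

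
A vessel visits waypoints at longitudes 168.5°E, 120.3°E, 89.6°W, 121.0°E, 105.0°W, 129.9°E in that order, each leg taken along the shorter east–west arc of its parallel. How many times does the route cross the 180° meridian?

4

Leg 1: +168.5° → +120.3°, shortest Δλ = -48.2° (west) — does not cross 180°.
Leg 2: +120.3° → -89.6°, shortest Δλ = 150.1° (east) — crosses 180°.
Leg 3: -89.6° → +121.0°, shortest Δλ = -149.4° (west) — crosses 180°.
Leg 4: +121.0° → -105.0°, shortest Δλ = 134.0° (east) — crosses 180°.
Leg 5: -105.0° → +129.9°, shortest Δλ = -125.1° (west) — crosses 180°.
Total crossings: 4.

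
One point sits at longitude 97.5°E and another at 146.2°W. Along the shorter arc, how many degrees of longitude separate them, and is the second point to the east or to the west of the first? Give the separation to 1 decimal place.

116.3° east

Raw difference: -146.2 − 97.5 = -243.7°.
Normalise into (−180°, 180°]: -243.7° + 360° = 116.3°.
Positive ⇒ the second point lies to the east; separation 116.3°.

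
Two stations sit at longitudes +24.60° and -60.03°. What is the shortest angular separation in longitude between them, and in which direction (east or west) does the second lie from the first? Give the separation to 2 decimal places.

Raw difference: -60.03 − 24.60 = -84.63°.
Normalise into (−180°, 180°]: -84.63° stays -84.63°.
Negative ⇒ the second point lies to the west; separation 84.63°.

84.63° west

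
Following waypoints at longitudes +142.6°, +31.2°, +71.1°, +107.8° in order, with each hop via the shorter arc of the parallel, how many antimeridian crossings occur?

0

Leg 1: +142.6° → +31.2°, shortest Δλ = -111.4° (west) — does not cross 180°.
Leg 2: +31.2° → +71.1°, shortest Δλ = 39.9° (east) — does not cross 180°.
Leg 3: +71.1° → +107.8°, shortest Δλ = 36.7° (east) — does not cross 180°.
Total crossings: 0.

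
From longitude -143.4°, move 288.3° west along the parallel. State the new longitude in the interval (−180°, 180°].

Start at -143.4°; shift −288.3° → -431.7°.
-431.7° lies outside (−180°, 180°]; add 360° → -71.7°.

-71.7°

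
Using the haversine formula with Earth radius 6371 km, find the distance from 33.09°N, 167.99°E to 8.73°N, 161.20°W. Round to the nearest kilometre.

4162 km

Δλ = -161.20 − 167.99 = -329.19°; wrapped into (−180°, 180°]: 30.81°.
Δφ = 8.73 − 33.09 = -24.36°.
a = sin²(Δφ/2) + cos φ₁ · cos φ₂ · sin²(Δλ/2) = 0.102949.
c = 2·atan2(√a, √(1−a)) = 0.65327 rad → d = 6371·c ≈ 4161.97 km.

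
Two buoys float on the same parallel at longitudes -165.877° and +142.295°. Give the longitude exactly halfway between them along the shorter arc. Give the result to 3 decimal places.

+168.209°

Signed shortest Δλ from -165.877° to +142.295° is -51.828°.
Midpoint longitude = -165.877° + (-51.828°)/2 = -165.877° − 25.914° = -191.791°.
Normalise into (−180°, 180°]: +168.209°.
(The naïve average (-165.877 + +142.295)/2 = -11.791° is on the wrong side of the globe.)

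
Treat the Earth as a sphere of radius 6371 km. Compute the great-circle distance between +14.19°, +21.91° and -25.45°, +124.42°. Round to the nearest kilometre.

11915 km

Δλ = 124.42 − 21.91 = 102.51°.
Δφ = -25.45 − 14.19 = -39.64°.
a = sin²(Δφ/2) + cos φ₁ · cos φ₂ · sin²(Δλ/2) = 0.647482.
c = 2·atan2(√a, √(1−a)) = 1.87021 rad → d = 6371·c ≈ 11915.13 km.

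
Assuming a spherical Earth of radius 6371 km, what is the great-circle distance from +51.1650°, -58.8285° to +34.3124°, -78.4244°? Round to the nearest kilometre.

Δλ = -78.4244 − -58.8285 = -19.5959°.
Δφ = 34.3124 − 51.1650 = -16.8526°.
a = sin²(Δφ/2) + cos φ₁ · cos φ₂ · sin²(Δλ/2) = 0.036473.
c = 2·atan2(√a, √(1−a)) = 0.38432 rad → d = 6371·c ≈ 2448.48 km.

2448 km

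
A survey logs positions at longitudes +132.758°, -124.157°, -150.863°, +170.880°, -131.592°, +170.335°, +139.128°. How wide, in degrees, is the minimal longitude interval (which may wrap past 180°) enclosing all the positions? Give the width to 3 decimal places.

Sort the longitudes: -150.863°, -131.592°, -124.157°, +132.758°, +139.128°, +170.335°, +170.880°.
Eastward gaps between consecutive values (wrapping around): 19.271°, 7.435°, 256.915°, 6.370°, 31.207°, 0.545°, 38.257°.
Largest gap = 256.915° ⇒ minimal covering band is its complement: 360° − 256.915° = 103.085°.
Band runs from +132.758° eastward to -124.157°, crossing the antimeridian.

103.085°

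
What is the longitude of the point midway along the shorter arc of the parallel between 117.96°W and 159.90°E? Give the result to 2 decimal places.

159.03°W

Signed shortest Δλ from -117.96° to +159.90° is -82.14°.
Midpoint longitude = -117.96° + (-82.14°)/2 = -117.96° − 41.07° = -159.03°.
(The naïve average (-117.96 + +159.90)/2 = 20.97° is on the wrong side of the globe.)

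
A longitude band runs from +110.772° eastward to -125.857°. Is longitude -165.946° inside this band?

Band width going east from +110.772° to -125.857°: ((-125.857 − 110.772) mod 360) = 123.371°.
Offset of -165.946° east of the west edge: ((-165.946 − 110.772) mod 360) = 83.282°.
83.282° ≤ 123.371° ⇒ inside.

Yes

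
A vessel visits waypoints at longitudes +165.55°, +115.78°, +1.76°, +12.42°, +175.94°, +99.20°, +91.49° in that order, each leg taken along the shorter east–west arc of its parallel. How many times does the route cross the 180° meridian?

Leg 1: +165.55° → +115.78°, shortest Δλ = -49.77° (west) — does not cross 180°.
Leg 2: +115.78° → +1.76°, shortest Δλ = -114.02° (west) — does not cross 180°.
Leg 3: +1.76° → +12.42°, shortest Δλ = 10.66° (east) — does not cross 180°.
Leg 4: +12.42° → +175.94°, shortest Δλ = 163.52° (east) — does not cross 180°.
Leg 5: +175.94° → +99.20°, shortest Δλ = -76.74° (west) — does not cross 180°.
Leg 6: +99.20° → +91.49°, shortest Δλ = -7.71° (west) — does not cross 180°.
Total crossings: 0.

0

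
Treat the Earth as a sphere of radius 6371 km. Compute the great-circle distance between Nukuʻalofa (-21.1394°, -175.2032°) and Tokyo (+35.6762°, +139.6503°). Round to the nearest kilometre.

Δλ = 139.6503 − -175.2032 = 314.8535°; wrapped into (−180°, 180°]: -45.1465°.
Δφ = 35.6762 − -21.1394 = 56.8156°.
a = sin²(Δφ/2) + cos φ₁ · cos φ₂ · sin²(Δλ/2) = 0.337975.
c = 2·atan2(√a, √(1−a)) = 1.24079 rad → d = 6371·c ≈ 7905.07 km.

7905 km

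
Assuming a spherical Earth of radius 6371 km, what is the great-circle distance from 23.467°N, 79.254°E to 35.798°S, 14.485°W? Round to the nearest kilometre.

11825 km

Δλ = -14.485 − 79.254 = -93.739°.
Δφ = -35.798 − 23.467 = -59.265°.
a = sin²(Δφ/2) + cos φ₁ · cos φ₂ · sin²(Δλ/2) = 0.640724.
c = 2·atan2(√a, √(1−a)) = 1.85610 rad → d = 6371·c ≈ 11825.21 km.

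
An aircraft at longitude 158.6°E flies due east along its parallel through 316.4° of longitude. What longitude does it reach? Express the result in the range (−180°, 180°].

Start at +158.6°; shift +316.4° → +475.0°.
+475.0° lies outside (−180°, 180°]; subtract 360° → +115.0°.

115.0°E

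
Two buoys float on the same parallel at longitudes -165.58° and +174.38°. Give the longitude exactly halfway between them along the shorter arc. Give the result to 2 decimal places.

Signed shortest Δλ from -165.58° to +174.38° is -20.04°.
Midpoint longitude = -165.58° + (-20.04°)/2 = -165.58° − 10.02° = -175.60°.
(The naïve average (-165.58 + +174.38)/2 = 4.4° is on the wrong side of the globe.)

-175.60°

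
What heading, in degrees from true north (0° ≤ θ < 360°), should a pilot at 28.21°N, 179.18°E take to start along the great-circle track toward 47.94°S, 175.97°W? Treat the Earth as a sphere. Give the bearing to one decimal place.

176.7°

Δλ = -175.97 − 179.18 = -355.15°; wrapped into (−180°, 180°]: 4.85°.
θ = atan2( sin Δλ · cos φ₂ , cos φ₁ · sin φ₂ − sin φ₁ · cos φ₂ · cos Δλ )
  = atan2(0.05664, -0.96979) = 176.658° → normalised to [0°, 360°): 176.658°.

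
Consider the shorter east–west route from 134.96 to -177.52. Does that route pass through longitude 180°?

Yes

Naïve |-177.52 − 134.96| = 312.48° > 180°, so the shorter arc goes the other way round — across 180°.
Signed shortest Δλ = ((-177.52 − 134.96 + 180) mod 360) − 180 = 47.52°.
Going east by 47.52° from +134.96° passes through 180° before reaching -177.52°.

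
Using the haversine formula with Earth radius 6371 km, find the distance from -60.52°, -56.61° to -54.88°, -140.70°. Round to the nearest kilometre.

4689 km

Δλ = -140.70 − -56.61 = -84.09°.
Δφ = -54.88 − -60.52 = 5.64°.
a = sin²(Δφ/2) + cos φ₁ · cos φ₂ · sin²(Δλ/2) = 0.129401.
c = 2·atan2(√a, √(1−a)) = 0.73594 rad → d = 6371·c ≈ 4688.69 km.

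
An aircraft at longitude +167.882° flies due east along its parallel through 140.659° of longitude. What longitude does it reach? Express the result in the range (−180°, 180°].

-51.459°

Start at +167.882°; shift +140.659° → +308.541°.
+308.541° lies outside (−180°, 180°]; subtract 360° → -51.459°.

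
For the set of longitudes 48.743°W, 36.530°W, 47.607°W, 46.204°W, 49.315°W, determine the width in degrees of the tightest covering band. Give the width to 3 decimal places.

Sort the longitudes: -49.315°, -48.743°, -47.607°, -46.204°, -36.530°.
Eastward gaps between consecutive values (wrapping around): 0.572°, 1.136°, 1.403°, 9.674°, 347.215°.
Largest gap = 347.215° ⇒ minimal covering band is its complement: 360° − 347.215° = 12.785°.
Band runs from -49.315° eastward to -36.530°.

12.785°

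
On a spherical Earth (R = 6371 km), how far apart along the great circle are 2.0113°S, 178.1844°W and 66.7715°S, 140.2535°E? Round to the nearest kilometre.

Δλ = 140.2535 − -178.1844 = 318.4379°; wrapped into (−180°, 180°]: -41.5621°.
Δφ = -66.7715 − -2.0113 = -64.7602°.
a = sin²(Δφ/2) + cos φ₁ · cos φ₂ · sin²(Δλ/2) = 0.336413.
c = 2·atan2(√a, √(1−a)) = 1.23749 rad → d = 6371·c ≈ 7884.02 km.

7884 km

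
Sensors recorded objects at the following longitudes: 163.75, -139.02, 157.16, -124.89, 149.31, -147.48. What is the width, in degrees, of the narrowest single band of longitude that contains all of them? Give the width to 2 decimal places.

85.80°

Sort the longitudes: -147.48°, -139.02°, -124.89°, +149.31°, +157.16°, +163.75°.
Eastward gaps between consecutive values (wrapping around): 8.46°, 14.13°, 274.20°, 7.85°, 6.59°, 48.77°.
Largest gap = 274.20° ⇒ minimal covering band is its complement: 360° − 274.20° = 85.80°.
Band runs from +149.31° eastward to -124.89°, crossing the antimeridian.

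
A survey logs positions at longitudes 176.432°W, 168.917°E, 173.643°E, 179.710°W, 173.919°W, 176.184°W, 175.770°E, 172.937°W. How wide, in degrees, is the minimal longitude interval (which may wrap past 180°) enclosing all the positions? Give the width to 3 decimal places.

18.146°

Sort the longitudes: -179.710°, -176.432°, -176.184°, -173.919°, -172.937°, +168.917°, +173.643°, +175.770°.
Eastward gaps between consecutive values (wrapping around): 3.278°, 0.248°, 2.265°, 0.982°, 341.854°, 4.726°, 2.127°, 4.520°.
Largest gap = 341.854° ⇒ minimal covering band is its complement: 360° − 341.854° = 18.146°.
Band runs from +168.917° eastward to -172.937°, crossing the antimeridian.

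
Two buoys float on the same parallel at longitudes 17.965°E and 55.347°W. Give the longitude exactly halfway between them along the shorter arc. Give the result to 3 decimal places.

Signed shortest Δλ from +17.965° to -55.347° is -73.312°.
Midpoint longitude = +17.965° + (-73.312°)/2 = +17.965° − 36.656° = -18.691°.

18.691°W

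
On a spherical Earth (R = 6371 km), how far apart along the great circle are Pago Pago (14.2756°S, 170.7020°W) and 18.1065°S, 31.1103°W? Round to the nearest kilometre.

14307 km

Δλ = -31.1103 − -170.7020 = 139.5917°.
Δφ = -18.1065 − -14.2756 = -3.8309°.
a = sin²(Δφ/2) + cos φ₁ · cos φ₂ · sin²(Δλ/2) = 0.812377.
c = 2·atan2(√a, √(1−a)) = 2.24561 rad → d = 6371·c ≈ 14306.80 km.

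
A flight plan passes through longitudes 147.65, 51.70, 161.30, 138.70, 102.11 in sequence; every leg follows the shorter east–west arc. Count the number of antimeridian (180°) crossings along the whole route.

0

Leg 1: +147.65° → +51.70°, shortest Δλ = -95.95° (west) — does not cross 180°.
Leg 2: +51.70° → +161.30°, shortest Δλ = 109.6° (east) — does not cross 180°.
Leg 3: +161.30° → +138.70°, shortest Δλ = -22.6° (west) — does not cross 180°.
Leg 4: +138.70° → +102.11°, shortest Δλ = -36.59° (west) — does not cross 180°.
Total crossings: 0.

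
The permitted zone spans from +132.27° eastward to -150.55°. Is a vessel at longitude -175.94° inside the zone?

Band width going east from +132.27° to -150.55°: ((-150.55 − 132.27) mod 360) = 77.18°.
Offset of -175.94° east of the west edge: ((-175.94 − 132.27) mod 360) = 51.79°.
51.79° ≤ 77.18° ⇒ inside.

Yes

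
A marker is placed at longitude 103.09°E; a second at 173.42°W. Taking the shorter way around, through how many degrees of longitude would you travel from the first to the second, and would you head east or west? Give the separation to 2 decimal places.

Raw difference: -173.42 − 103.09 = -276.51°.
Normalise into (−180°, 180°]: -276.51° + 360° = 83.49°.
Positive ⇒ the second point lies to the east; separation 83.49°.

83.49° east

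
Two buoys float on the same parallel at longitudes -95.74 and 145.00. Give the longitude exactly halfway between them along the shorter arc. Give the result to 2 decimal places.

Signed shortest Δλ from -95.74° to +145.00° is -119.26°.
Midpoint longitude = -95.74° + (-119.26°)/2 = -95.74° − 59.63° = -155.37°.
(The naïve average (-95.74 + +145.00)/2 = 24.63° is on the wrong side of the globe.)

-155.37°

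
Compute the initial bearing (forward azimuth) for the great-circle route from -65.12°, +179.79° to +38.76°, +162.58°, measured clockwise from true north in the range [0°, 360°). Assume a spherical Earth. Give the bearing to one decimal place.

346.2°

Δλ = 162.58 − 179.79 = -17.21°.
θ = atan2( sin Δλ · cos φ₂ , cos φ₁ · sin φ₂ − sin φ₁ · cos φ₂ · cos Δλ )
  = atan2(-0.23072, 0.93913) = -13.803° → normalised to [0°, 360°): 346.197°.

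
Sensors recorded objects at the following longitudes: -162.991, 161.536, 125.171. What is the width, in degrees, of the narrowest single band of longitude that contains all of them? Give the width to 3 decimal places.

Sort the longitudes: -162.991°, +125.171°, +161.536°.
Eastward gaps between consecutive values (wrapping around): 288.162°, 36.365°, 35.473°.
Largest gap = 288.162° ⇒ minimal covering band is its complement: 360° − 288.162° = 71.838°.
Band runs from +125.171° eastward to -162.991°, crossing the antimeridian.

71.838°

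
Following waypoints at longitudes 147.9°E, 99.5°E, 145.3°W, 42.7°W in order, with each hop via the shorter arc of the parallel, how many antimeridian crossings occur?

1

Leg 1: +147.9° → +99.5°, shortest Δλ = -48.4° (west) — does not cross 180°.
Leg 2: +99.5° → -145.3°, shortest Δλ = 115.2° (east) — crosses 180°.
Leg 3: -145.3° → -42.7°, shortest Δλ = 102.6° (east) — does not cross 180°.
Total crossings: 1.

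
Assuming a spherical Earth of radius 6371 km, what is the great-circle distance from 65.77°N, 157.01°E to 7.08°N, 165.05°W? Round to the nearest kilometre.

Δλ = -165.05 − 157.01 = -322.06°; wrapped into (−180°, 180°]: 37.94°.
Δφ = 7.08 − 65.77 = -58.69°.
a = sin²(Δφ/2) + cos φ₁ · cos φ₂ · sin²(Δλ/2) = 0.283203.
c = 2·atan2(√a, √(1−a)) = 1.12232 rad → d = 6371·c ≈ 7150.30 km.

7150 km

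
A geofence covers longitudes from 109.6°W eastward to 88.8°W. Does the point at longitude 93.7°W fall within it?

Yes

Band width going east from -109.6° to -88.8°: ((-88.8 − -109.6) mod 360) = 20.8°.
Offset of -93.7° east of the west edge: ((-93.7 − -109.6) mod 360) = 15.9°.
15.9° ≤ 20.8° ⇒ inside.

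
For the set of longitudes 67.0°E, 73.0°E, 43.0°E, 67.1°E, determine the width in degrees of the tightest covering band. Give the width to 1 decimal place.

Sort the longitudes: +43.0°, +67.0°, +67.1°, +73.0°.
Eastward gaps between consecutive values (wrapping around): 24.0°, 0.1°, 5.9°, 330.0°.
Largest gap = 330.0° ⇒ minimal covering band is its complement: 360° − 330.0° = 30.0°.
Band runs from +43.0° eastward to +73.0°.

30.0°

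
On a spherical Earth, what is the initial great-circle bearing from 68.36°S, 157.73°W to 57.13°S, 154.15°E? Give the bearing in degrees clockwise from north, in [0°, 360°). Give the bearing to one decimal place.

273.8°

Δλ = 154.15 − -157.73 = 311.88°; wrapped into (−180°, 180°]: -48.12°.
θ = atan2( sin Δλ · cos φ₂ , cos φ₁ · sin φ₂ − sin φ₁ · cos φ₂ · cos Δλ )
  = atan2(-0.40409, 0.02704) = -86.171° → normalised to [0°, 360°): 273.829°.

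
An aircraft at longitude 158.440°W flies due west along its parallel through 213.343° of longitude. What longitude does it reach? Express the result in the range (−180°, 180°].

Start at -158.440°; shift −213.343° → -371.783°.
-371.783° lies outside (−180°, 180°]; add 360° → -11.783°.

11.783°W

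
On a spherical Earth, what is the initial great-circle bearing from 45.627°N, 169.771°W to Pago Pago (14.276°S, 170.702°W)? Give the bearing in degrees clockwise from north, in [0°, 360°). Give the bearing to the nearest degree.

Δλ = -170.702 − -169.771 = -0.931°.
θ = atan2( sin Δλ · cos φ₂ , cos φ₁ · sin φ₂ − sin φ₁ · cos φ₂ · cos Δλ )
  = atan2(-0.01575, -0.86509) = -178.957° → normalised to [0°, 360°): 181.043°.

181°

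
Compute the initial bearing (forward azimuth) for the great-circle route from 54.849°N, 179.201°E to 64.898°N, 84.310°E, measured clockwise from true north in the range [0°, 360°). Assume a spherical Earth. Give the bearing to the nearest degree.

Δλ = 84.310 − 179.201 = -94.891°.
θ = atan2( sin Δλ · cos φ₂ , cos φ₁ · sin φ₂ − sin φ₁ · cos φ₂ · cos Δλ )
  = atan2(-0.42269, 0.55093) = -37.496° → normalised to [0°, 360°): 322.504°.

323°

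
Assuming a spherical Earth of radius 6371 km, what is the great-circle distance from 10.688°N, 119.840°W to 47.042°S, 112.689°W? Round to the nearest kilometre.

Δλ = -112.689 − -119.840 = 7.151°.
Δφ = -47.042 − 10.688 = -57.730°.
a = sin²(Δφ/2) + cos φ₁ · cos φ₂ · sin²(Δλ/2) = 0.235650.
c = 2·atan2(√a, √(1−a)) = 1.01373 rad → d = 6371·c ≈ 6458.45 km.

6458 km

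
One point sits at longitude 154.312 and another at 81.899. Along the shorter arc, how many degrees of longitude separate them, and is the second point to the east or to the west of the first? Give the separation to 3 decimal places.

Raw difference: 81.899 − 154.312 = -72.413°.
Normalise into (−180°, 180°]: -72.413° stays -72.413°.
Negative ⇒ the second point lies to the west; separation 72.413°.

72.413° west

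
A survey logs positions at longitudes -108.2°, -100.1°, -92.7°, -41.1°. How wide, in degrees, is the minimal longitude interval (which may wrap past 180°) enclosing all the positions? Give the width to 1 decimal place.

67.1°

Sort the longitudes: -108.2°, -100.1°, -92.7°, -41.1°.
Eastward gaps between consecutive values (wrapping around): 8.1°, 7.4°, 51.6°, 292.9°.
Largest gap = 292.9° ⇒ minimal covering band is its complement: 360° − 292.9° = 67.1°.
Band runs from -108.2° eastward to -41.1°.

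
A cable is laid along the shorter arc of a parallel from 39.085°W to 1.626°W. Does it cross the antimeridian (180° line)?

Signed shortest Δλ = ((-1.626 − -39.085 + 180) mod 360) − 180 = 37.459°.
Going east by 37.459° from -39.085° reaches -1.626° without touching 180°.

No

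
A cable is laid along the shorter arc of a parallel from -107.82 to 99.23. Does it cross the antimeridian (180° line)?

Naïve |99.23 − -107.82| = 207.05° > 180°, so the shorter arc goes the other way round — across 180°.
Signed shortest Δλ = ((99.23 − -107.82 + 180) mod 360) − 180 = -152.95°.
Going west by 152.95° from -107.82° passes through 180° before reaching +99.23°.

Yes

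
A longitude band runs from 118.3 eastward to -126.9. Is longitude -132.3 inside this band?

Yes

Band width going east from +118.3° to -126.9°: ((-126.9 − 118.3) mod 360) = 114.8°.
Offset of -132.3° east of the west edge: ((-132.3 − 118.3) mod 360) = 109.4°.
109.4° ≤ 114.8° ⇒ inside.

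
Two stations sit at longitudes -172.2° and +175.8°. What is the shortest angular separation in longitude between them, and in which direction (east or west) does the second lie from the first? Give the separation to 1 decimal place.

Raw difference: 175.8 − -172.2 = 348.0°.
Normalise into (−180°, 180°]: 348.0° − 360° = -12.0°.
Negative ⇒ the second point lies to the west; separation 12.0°.

12.0° west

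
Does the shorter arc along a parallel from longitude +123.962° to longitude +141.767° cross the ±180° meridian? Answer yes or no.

No

Signed shortest Δλ = ((141.767 − 123.962 + 180) mod 360) − 180 = 17.805°.
Going east by 17.805° from +123.962° reaches +141.767° without touching 180°.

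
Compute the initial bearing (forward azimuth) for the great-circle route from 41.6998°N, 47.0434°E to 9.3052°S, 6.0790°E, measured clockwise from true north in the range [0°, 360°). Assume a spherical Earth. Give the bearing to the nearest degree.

226°

Δλ = 6.0790 − 47.0434 = -40.9644°.
θ = atan2( sin Δλ · cos φ₂ , cos φ₁ · sin φ₂ − sin φ₁ · cos φ₂ · cos Δλ )
  = atan2(-0.64696, -0.61644) = -133.616° → normalised to [0°, 360°): 226.384°.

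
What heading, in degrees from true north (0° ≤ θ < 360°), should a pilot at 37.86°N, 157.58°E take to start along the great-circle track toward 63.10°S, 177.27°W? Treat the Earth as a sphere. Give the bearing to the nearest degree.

169°

Δλ = -177.27 − 157.58 = -334.85°; wrapped into (−180°, 180°]: 25.15°.
θ = atan2( sin Δλ · cos φ₂ , cos φ₁ · sin φ₂ − sin φ₁ · cos φ₂ · cos Δλ )
  = atan2(0.19228, -0.95544) = 168.621° → normalised to [0°, 360°): 168.621°.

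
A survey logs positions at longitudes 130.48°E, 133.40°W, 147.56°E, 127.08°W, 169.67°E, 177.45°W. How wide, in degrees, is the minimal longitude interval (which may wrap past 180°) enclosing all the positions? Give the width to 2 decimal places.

102.44°

Sort the longitudes: -177.45°, -133.40°, -127.08°, +130.48°, +147.56°, +169.67°.
Eastward gaps between consecutive values (wrapping around): 44.05°, 6.32°, 257.56°, 17.08°, 22.11°, 12.88°.
Largest gap = 257.56° ⇒ minimal covering band is its complement: 360° − 257.56° = 102.44°.
Band runs from +130.48° eastward to -127.08°, crossing the antimeridian.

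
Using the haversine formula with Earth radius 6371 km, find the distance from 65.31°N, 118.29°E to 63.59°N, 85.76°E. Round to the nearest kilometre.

1554 km

Δλ = 85.76 − 118.29 = -32.53°.
Δφ = 63.59 − 65.31 = -1.72°.
a = sin²(Δφ/2) + cos φ₁ · cos φ₂ · sin²(Δλ/2) = 0.014800.
c = 2·atan2(√a, √(1−a)) = 0.24391 rad → d = 6371·c ≈ 1553.97 km.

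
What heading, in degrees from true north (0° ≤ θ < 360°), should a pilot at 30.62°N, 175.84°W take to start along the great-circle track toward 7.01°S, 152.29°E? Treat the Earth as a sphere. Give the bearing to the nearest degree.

224°

Δλ = 152.29 − -175.84 = 328.13°; wrapped into (−180°, 180°]: -31.87°.
θ = atan2( sin Δλ · cos φ₂ , cos φ₁ · sin φ₂ − sin φ₁ · cos φ₂ · cos Δλ )
  = atan2(-0.52405, -0.53435) = -135.558° → normalised to [0°, 360°): 224.442°.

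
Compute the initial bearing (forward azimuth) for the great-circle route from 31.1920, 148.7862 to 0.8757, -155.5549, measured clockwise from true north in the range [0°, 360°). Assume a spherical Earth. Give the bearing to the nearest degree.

109°

Δλ = -155.5549 − 148.7862 = -304.3411°; wrapped into (−180°, 180°]: 55.6589°.
θ = atan2( sin Δλ · cos φ₂ , cos φ₁ · sin φ₂ − sin φ₁ · cos φ₂ · cos Δλ )
  = atan2(0.82560, -0.27905) = 108.675° → normalised to [0°, 360°): 108.675°.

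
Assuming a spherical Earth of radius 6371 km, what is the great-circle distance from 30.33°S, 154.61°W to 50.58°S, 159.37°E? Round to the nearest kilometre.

Δλ = 159.37 − -154.61 = 313.98°; wrapped into (−180°, 180°]: -46.02°.
Δφ = -50.58 − -30.33 = -20.25°.
a = sin²(Δφ/2) + cos φ₁ · cos φ₂ · sin²(Δλ/2) = 0.114650.
c = 2·atan2(√a, √(1−a)) = 0.69086 rad → d = 6371·c ≈ 4401.46 km.

4401 km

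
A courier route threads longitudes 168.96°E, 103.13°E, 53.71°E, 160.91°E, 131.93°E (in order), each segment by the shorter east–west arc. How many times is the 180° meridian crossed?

Leg 1: +168.96° → +103.13°, shortest Δλ = -65.83° (west) — does not cross 180°.
Leg 2: +103.13° → +53.71°, shortest Δλ = -49.42° (west) — does not cross 180°.
Leg 3: +53.71° → +160.91°, shortest Δλ = 107.2° (east) — does not cross 180°.
Leg 4: +160.91° → +131.93°, shortest Δλ = -28.98° (west) — does not cross 180°.
Total crossings: 0.

0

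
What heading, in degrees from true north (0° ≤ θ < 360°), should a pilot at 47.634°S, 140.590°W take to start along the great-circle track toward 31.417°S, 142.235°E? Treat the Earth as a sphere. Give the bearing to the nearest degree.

256°

Δλ = 142.235 − -140.590 = 282.825°; wrapped into (−180°, 180°]: -77.175°.
θ = atan2( sin Δλ · cos φ₂ , cos φ₁ · sin φ₂ − sin φ₁ · cos φ₂ · cos Δλ )
  = atan2(-0.83211, -0.21130) = -104.248° → normalised to [0°, 360°): 255.752°.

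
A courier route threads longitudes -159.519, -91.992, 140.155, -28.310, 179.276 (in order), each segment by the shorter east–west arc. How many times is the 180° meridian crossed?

Leg 1: -159.519° → -91.992°, shortest Δλ = 67.527° (east) — does not cross 180°.
Leg 2: -91.992° → +140.155°, shortest Δλ = -127.853° (west) — crosses 180°.
Leg 3: +140.155° → -28.310°, shortest Δλ = -168.465° (west) — does not cross 180°.
Leg 4: -28.310° → +179.276°, shortest Δλ = -152.414° (west) — crosses 180°.
Total crossings: 2.

2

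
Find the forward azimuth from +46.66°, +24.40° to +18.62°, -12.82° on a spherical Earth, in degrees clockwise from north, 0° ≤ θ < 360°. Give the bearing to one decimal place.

240.1°

Δλ = -12.82 − 24.40 = -37.22°.
θ = atan2( sin Δλ · cos φ₂ , cos φ₁ · sin φ₂ − sin φ₁ · cos φ₂ · cos Δλ )
  = atan2(-0.57322, -0.32971) = -119.907° → normalised to [0°, 360°): 240.093°.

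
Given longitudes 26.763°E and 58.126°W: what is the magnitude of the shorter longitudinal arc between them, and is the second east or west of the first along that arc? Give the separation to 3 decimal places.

84.889° west

Raw difference: -58.126 − 26.763 = -84.889°.
Normalise into (−180°, 180°]: -84.889° stays -84.889°.
Negative ⇒ the second point lies to the west; separation 84.889°.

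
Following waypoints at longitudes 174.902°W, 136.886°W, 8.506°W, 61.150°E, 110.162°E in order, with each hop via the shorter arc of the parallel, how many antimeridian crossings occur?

0

Leg 1: -174.902° → -136.886°, shortest Δλ = 38.016° (east) — does not cross 180°.
Leg 2: -136.886° → -8.506°, shortest Δλ = 128.38° (east) — does not cross 180°.
Leg 3: -8.506° → +61.150°, shortest Δλ = 69.656° (east) — does not cross 180°.
Leg 4: +61.150° → +110.162°, shortest Δλ = 49.012° (east) — does not cross 180°.
Total crossings: 0.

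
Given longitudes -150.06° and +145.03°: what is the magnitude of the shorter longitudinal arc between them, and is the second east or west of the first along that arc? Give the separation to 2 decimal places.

64.91° west

Raw difference: 145.03 − -150.06 = 295.09°.
Normalise into (−180°, 180°]: 295.09° − 360° = -64.91°.
Negative ⇒ the second point lies to the west; separation 64.91°.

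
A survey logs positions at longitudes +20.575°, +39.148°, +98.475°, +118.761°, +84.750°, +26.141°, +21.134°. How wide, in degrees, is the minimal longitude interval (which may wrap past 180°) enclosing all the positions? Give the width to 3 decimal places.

98.186°

Sort the longitudes: +20.575°, +21.134°, +26.141°, +39.148°, +84.750°, +98.475°, +118.761°.
Eastward gaps between consecutive values (wrapping around): 0.559°, 5.007°, 13.007°, 45.602°, 13.725°, 20.286°, 261.814°.
Largest gap = 261.814° ⇒ minimal covering band is its complement: 360° − 261.814° = 98.186°.
Band runs from +20.575° eastward to +118.761°.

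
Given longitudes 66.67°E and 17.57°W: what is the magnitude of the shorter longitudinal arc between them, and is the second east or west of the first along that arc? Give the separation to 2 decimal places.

84.24° west

Raw difference: -17.57 − 66.67 = -84.24°.
Normalise into (−180°, 180°]: -84.24° stays -84.24°.
Negative ⇒ the second point lies to the west; separation 84.24°.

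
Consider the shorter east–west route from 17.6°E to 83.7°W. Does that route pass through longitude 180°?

Signed shortest Δλ = ((-83.7 − 17.6 + 180) mod 360) − 180 = -101.3°.
Going west by 101.3° from +17.6° reaches -83.7° without touching 180°.

No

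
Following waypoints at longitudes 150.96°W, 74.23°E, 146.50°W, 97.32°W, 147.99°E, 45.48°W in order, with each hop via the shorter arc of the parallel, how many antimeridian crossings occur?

Leg 1: -150.96° → +74.23°, shortest Δλ = -134.81° (west) — crosses 180°.
Leg 2: +74.23° → -146.50°, shortest Δλ = 139.27° (east) — crosses 180°.
Leg 3: -146.50° → -97.32°, shortest Δλ = 49.18° (east) — does not cross 180°.
Leg 4: -97.32° → +147.99°, shortest Δλ = -114.69° (west) — crosses 180°.
Leg 5: +147.99° → -45.48°, shortest Δλ = 166.53° (east) — crosses 180°.
Total crossings: 4.

4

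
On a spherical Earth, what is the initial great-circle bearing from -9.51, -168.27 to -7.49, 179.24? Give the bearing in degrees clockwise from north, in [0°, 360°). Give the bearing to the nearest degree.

Δλ = 179.24 − -168.27 = 347.51°; wrapped into (−180°, 180°]: -12.49°.
θ = atan2( sin Δλ · cos φ₂ , cos φ₁ · sin φ₂ − sin φ₁ · cos φ₂ · cos Δλ )
  = atan2(-0.21442, 0.03137) = -81.676° → normalised to [0°, 360°): 278.324°.

278°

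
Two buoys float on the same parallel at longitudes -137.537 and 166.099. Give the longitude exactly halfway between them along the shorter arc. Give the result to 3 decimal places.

-165.719°

Signed shortest Δλ from -137.537° to +166.099° is -56.364°.
Midpoint longitude = -137.537° + (-56.364°)/2 = -137.537° − 28.182° = -165.719°.
(The naïve average (-137.537 + +166.099)/2 = 14.281° is on the wrong side of the globe.)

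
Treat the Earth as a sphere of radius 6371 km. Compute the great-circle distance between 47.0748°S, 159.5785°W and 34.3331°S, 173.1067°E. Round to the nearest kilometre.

Δλ = 173.1067 − -159.5785 = 332.6852°; wrapped into (−180°, 180°]: -27.3148°.
Δφ = -34.3331 − -47.0748 = 12.7417°.
a = sin²(Δφ/2) + cos φ₁ · cos φ₂ · sin²(Δλ/2) = 0.043666.
c = 2·atan2(√a, √(1−a)) = 0.42103 rad → d = 6371·c ≈ 2682.40 km.

2682 km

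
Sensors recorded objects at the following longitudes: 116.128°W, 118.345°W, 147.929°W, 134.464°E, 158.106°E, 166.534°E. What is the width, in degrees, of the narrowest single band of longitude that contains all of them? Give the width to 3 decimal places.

Sort the longitudes: -147.929°, -118.345°, -116.128°, +134.464°, +158.106°, +166.534°.
Eastward gaps between consecutive values (wrapping around): 29.584°, 2.217°, 250.592°, 23.642°, 8.428°, 45.537°.
Largest gap = 250.592° ⇒ minimal covering band is its complement: 360° − 250.592° = 109.408°.
Band runs from +134.464° eastward to -116.128°, crossing the antimeridian.

109.408°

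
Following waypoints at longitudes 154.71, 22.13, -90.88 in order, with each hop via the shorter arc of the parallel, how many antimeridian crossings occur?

0

Leg 1: +154.71° → +22.13°, shortest Δλ = -132.58° (west) — does not cross 180°.
Leg 2: +22.13° → -90.88°, shortest Δλ = -113.01° (west) — does not cross 180°.
Total crossings: 0.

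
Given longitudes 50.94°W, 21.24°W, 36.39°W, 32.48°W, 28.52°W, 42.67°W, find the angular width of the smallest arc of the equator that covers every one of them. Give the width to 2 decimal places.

Sort the longitudes: -50.94°, -42.67°, -36.39°, -32.48°, -28.52°, -21.24°.
Eastward gaps between consecutive values (wrapping around): 8.27°, 6.28°, 3.91°, 3.96°, 7.28°, 330.30°.
Largest gap = 330.30° ⇒ minimal covering band is its complement: 360° − 330.30° = 29.70°.
Band runs from -50.94° eastward to -21.24°.

29.70°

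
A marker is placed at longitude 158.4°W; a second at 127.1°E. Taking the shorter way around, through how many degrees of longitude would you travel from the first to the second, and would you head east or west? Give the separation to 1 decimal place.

74.5° west

Raw difference: 127.1 − -158.4 = 285.5°.
Normalise into (−180°, 180°]: 285.5° − 360° = -74.5°.
Negative ⇒ the second point lies to the west; separation 74.5°.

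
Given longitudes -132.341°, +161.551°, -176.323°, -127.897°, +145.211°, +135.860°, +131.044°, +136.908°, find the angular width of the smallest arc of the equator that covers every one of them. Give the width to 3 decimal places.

Sort the longitudes: -176.323°, -132.341°, -127.897°, +131.044°, +135.860°, +136.908°, +145.211°, +161.551°.
Eastward gaps between consecutive values (wrapping around): 43.982°, 4.444°, 258.941°, 4.816°, 1.048°, 8.303°, 16.340°, 22.126°.
Largest gap = 258.941° ⇒ minimal covering band is its complement: 360° − 258.941° = 101.059°.
Band runs from +131.044° eastward to -127.897°, crossing the antimeridian.

101.059°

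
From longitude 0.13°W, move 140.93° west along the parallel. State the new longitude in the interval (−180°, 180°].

Start at -0.13°; shift −140.93° → -141.06°.
-141.06° already lies in (−180°, 180°].

141.06°W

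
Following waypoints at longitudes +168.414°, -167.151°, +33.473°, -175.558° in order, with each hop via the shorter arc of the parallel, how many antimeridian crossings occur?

Leg 1: +168.414° → -167.151°, shortest Δλ = 24.435° (east) — crosses 180°.
Leg 2: -167.151° → +33.473°, shortest Δλ = -159.376° (west) — crosses 180°.
Leg 3: +33.473° → -175.558°, shortest Δλ = 150.969° (east) — crosses 180°.
Total crossings: 3.

3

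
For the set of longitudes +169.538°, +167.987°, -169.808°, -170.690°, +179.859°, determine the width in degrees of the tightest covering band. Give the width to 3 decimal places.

22.205°

Sort the longitudes: -170.690°, -169.808°, +167.987°, +169.538°, +179.859°.
Eastward gaps between consecutive values (wrapping around): 0.882°, 337.795°, 1.551°, 10.321°, 9.451°.
Largest gap = 337.795° ⇒ minimal covering band is its complement: 360° − 337.795° = 22.205°.
Band runs from +167.987° eastward to -169.808°, crossing the antimeridian.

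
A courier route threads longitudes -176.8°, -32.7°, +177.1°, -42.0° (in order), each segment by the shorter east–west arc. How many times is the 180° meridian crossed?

2

Leg 1: -176.8° → -32.7°, shortest Δλ = 144.1° (east) — does not cross 180°.
Leg 2: -32.7° → +177.1°, shortest Δλ = -150.2° (west) — crosses 180°.
Leg 3: +177.1° → -42.0°, shortest Δλ = 140.9° (east) — crosses 180°.
Total crossings: 2.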